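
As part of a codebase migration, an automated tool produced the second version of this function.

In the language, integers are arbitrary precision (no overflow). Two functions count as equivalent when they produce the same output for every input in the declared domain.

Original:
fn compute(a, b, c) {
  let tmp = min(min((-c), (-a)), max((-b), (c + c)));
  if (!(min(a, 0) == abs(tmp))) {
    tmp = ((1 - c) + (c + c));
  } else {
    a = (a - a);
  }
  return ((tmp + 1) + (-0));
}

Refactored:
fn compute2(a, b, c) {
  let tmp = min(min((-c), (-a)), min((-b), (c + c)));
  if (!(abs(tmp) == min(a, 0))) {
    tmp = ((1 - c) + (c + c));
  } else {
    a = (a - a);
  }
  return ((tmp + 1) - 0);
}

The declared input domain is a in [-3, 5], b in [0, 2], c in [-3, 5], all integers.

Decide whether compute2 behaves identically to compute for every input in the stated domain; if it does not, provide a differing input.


Take a=0, b=0, c=-3.
compute: tmp=0, then (!(min(a, 0) == abs(tmp))) is false, then a=0, then returns 1
compute2: tmp=-6, then (!(abs(tmp) == min(a, 0))) is true, then tmp=-2, then returns -1
1 against -1: the behavior changed.
verdict: not equivalent; witness: a=0, b=0, c=-3


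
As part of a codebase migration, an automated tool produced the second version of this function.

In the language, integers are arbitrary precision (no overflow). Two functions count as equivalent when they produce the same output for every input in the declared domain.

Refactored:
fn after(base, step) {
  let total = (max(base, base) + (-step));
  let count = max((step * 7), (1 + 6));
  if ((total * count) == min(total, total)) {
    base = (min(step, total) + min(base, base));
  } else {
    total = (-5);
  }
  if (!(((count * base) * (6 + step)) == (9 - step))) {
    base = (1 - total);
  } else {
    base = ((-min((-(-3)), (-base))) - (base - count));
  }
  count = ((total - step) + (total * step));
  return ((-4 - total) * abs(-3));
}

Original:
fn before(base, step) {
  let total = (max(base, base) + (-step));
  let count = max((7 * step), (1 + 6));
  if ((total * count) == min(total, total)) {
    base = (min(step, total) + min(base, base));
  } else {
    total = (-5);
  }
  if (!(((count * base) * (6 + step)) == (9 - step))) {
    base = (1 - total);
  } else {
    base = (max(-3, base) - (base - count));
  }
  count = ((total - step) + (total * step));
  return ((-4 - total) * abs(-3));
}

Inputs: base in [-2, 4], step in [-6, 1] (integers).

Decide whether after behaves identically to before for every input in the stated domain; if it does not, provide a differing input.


Comparing the listings, the differences include: min/max/abs usage differs.
One worked example (base=4, step=1) — before: total := 3 | count := 7 | ((total * count) == min(total, total)): false | total := -5 | (!(((count * base) * (6 + step)) == (9 - step))): true | base := 6 | count := -11 | result 3; after: total := 3 | count := 7 | ((total * count) == min(total, total)): false | total := -5 | (!(((count * base) * (6 + step)) == (9 - step))): true | base := 6 | count := -11 | result 3; agreement on 3.
Sweeping the whole domain (56 inputs) finds no disagreement.
verdict: equivalent


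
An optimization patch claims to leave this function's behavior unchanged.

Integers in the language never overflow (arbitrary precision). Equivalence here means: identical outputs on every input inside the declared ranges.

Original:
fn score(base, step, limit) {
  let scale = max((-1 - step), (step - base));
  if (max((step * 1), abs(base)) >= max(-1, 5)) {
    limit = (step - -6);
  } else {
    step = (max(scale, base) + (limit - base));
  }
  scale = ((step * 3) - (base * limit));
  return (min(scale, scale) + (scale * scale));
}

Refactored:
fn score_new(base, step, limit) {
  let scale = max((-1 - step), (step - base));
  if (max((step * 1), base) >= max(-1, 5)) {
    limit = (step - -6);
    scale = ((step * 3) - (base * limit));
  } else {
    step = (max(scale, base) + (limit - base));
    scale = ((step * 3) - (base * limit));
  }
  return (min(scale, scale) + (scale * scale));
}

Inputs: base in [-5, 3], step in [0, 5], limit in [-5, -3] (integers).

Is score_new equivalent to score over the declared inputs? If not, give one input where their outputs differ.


Evaluate both at base=-5, step=0, limit=-5.
score: scale := 5 | (max((step * 1), abs(base)) >= max(-1, 5)): true | limit := 6 | scale := 30 | result 930
score_new: scale := 5 | (max((step * 1), base) >= max(-1, 5)): false | step := 5 | scale := -10 | result 90
930 and 90 differ, so these are not the same function on this domain.
verdict: not equivalent; witness: base=-5, step=0, limit=-5


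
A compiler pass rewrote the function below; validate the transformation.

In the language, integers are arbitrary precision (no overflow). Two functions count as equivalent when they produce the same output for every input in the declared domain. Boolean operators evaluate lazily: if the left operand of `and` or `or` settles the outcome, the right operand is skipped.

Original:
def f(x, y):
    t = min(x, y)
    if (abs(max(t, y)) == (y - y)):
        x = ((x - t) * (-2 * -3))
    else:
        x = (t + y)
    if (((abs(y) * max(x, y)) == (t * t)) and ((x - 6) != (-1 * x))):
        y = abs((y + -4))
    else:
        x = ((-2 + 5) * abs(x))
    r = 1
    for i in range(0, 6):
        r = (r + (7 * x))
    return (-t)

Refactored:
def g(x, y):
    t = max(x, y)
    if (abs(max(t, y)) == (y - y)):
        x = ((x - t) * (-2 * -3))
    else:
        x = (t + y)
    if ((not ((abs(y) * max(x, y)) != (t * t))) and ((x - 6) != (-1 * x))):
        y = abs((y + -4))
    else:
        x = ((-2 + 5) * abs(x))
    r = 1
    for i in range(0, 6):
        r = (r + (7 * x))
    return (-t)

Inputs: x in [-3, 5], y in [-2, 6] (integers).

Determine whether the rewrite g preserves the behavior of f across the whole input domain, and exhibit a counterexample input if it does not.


These are not equivalent — on x=-3, y=-2 the outputs split (3 vs 2).
f: t=-3, then (abs(max(t, y)) == (y - y)) is false, then x=-5, then (((abs(y) * max(x, y)) == (t * t)) and ((x - 6) != (-1 * x))) is false, then x=15, then r=1, then (i=0), then r=106, then (i=1), then r=211, then (i=2), then r=316, then (i=3), then r=421, then (i=4), then r=526, then (i=5), then r=631, then returns 3
g: t=-2, then (abs(max(t, y)) == (y - y)) is false, then x=-4, then ((not ((abs(y) * max(x, y)) != (t * t))) and ((x - 6) != (-1 * x))) is false, then x=12, then r=1, then (i=0), then r=85, then (i=1), then r=169, then (i=2), then r=253, then (i=3), then r=337, then (i=4), then r=421, then (i=5), then r=505, then returns 2
verdict: not equivalent; witness: x=-3, y=-2


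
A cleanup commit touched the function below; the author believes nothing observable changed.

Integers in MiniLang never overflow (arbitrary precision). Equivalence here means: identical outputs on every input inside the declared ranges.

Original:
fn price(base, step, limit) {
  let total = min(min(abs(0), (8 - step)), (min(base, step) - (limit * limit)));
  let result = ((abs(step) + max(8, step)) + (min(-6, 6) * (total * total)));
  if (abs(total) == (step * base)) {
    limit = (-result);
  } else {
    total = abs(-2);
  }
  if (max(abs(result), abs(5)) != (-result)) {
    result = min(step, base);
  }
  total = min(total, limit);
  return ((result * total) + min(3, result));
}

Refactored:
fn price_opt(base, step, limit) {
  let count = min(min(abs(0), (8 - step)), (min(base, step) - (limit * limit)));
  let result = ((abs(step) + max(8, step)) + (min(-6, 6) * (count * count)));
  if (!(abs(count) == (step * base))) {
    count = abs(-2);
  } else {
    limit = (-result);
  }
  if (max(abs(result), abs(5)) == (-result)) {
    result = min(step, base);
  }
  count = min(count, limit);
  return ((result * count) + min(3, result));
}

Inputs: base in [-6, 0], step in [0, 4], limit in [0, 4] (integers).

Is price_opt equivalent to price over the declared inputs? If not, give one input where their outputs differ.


At base=-6, step=0, limit=0: price gives -208, price_opt gives -6.
verdict: not equivalent; witness: base=-6, step=0, limit=0


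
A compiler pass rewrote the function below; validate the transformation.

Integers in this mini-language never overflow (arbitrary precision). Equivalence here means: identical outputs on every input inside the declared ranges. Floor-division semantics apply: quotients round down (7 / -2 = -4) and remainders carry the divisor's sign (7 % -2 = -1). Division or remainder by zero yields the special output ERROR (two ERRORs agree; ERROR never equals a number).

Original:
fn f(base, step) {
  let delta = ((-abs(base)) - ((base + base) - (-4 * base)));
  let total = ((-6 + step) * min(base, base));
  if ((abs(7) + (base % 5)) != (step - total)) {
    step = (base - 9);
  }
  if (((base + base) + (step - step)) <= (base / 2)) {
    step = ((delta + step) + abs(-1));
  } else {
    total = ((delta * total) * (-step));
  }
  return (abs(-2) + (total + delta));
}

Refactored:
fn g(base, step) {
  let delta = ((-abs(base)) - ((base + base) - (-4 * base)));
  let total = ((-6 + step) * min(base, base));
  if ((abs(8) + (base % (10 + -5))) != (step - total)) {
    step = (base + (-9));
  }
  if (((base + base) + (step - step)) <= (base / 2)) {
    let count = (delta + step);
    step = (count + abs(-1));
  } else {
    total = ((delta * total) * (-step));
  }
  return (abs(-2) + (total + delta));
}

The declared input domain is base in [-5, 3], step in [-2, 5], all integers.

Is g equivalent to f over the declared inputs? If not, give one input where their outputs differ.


Run the pair on base=2, step=2.
f: delta=-14, then total=-8, then ((abs(7) + (base % 5)) != (step - total)) is true, then step=-7, then (((base + base) + (step - step)) <= (base / 2)) is false, then total=784, then returns 772
g: delta=-14, then total=-8, then ((abs(8) + (base % (10 + -5))) != (step - total)) is false, then (((base + base) + (step - step)) <= (base / 2)) is false, then total=-224, then returns -236
772 != -236, so the rewrite changes behavior.
verdict: not equivalent; witness: base=2, step=2


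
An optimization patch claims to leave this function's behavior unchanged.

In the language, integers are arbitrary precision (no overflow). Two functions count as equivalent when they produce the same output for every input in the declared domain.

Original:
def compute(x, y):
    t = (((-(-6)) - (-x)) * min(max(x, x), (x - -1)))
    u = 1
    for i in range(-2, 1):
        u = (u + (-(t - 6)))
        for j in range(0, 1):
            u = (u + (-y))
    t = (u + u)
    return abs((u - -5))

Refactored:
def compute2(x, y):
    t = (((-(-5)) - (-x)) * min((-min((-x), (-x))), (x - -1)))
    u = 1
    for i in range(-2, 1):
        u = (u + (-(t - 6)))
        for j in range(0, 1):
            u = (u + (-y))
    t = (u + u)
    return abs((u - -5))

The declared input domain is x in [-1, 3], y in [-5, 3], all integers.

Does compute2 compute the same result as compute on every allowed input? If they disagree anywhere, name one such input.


These are not equivalent — on x=-1, y=-5 the outputs split (54 vs 51).
compute: t becomes -5; next u becomes 1; next at i=-2:; next u becomes 12; next at j=0:; next u becomes 17; next at i=-1:; next u becomes 28; next at j=0:; next u becomes 33; next at i=0:; next u becomes 44; next at j=0:; next u becomes 49; next t becomes 98; next final value 54
compute2: t becomes -4; next u becomes 1; next at i=-2:; next u becomes 11; next at j=0:; next u becomes 16; next at i=-1:; next u becomes 26; next at j=0:; next u becomes 31; next at i=0:; next u becomes 41; next at j=0:; next u becomes 46; next t becomes 92; next final value 51
verdict: not equivalent; witness: x=-1, y=-5


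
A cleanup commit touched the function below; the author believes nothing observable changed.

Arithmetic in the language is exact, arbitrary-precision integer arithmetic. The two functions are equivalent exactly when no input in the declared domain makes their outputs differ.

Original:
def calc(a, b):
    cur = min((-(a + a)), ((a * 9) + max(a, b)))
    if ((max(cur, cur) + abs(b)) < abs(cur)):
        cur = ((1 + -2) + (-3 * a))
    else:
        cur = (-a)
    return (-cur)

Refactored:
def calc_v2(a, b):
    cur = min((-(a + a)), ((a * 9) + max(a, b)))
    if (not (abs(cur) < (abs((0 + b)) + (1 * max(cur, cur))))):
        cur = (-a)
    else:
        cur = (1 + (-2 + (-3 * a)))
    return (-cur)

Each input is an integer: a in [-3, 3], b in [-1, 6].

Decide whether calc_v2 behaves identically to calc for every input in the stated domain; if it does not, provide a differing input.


a=-3, b=-1 yields -8 from calc but -3 from calc_v2.
verdict: not equivalent; witness: a=-3, b=-1


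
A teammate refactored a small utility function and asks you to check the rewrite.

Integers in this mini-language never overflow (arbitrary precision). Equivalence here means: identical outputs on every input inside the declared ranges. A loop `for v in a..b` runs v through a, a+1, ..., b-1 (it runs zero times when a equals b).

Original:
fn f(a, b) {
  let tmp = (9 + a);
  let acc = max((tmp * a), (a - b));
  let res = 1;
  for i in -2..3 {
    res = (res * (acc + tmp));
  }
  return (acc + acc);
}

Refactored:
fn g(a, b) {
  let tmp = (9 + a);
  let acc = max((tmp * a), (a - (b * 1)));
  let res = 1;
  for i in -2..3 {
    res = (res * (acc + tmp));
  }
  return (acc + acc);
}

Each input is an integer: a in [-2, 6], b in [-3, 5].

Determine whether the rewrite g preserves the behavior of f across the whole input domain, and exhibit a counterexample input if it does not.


Reading the diff, among the changes: arithmetic usage differs, constant usage differs.
As a probe, take a=1, b=-3: f runs tmp becomes 10; next acc becomes 10; next res becomes 1; next at i=-2:; next res becomes 20; next at i=-1:; next res becomes 400; next at i=0:; next res becomes 8000; next at i=1:; next res becomes 160000; next at i=2:; next res becomes 3200000; next final value 20; g runs tmp becomes 10; next acc becomes 10; next res becomes 1; next at i=-2:; next res becomes 20; next at i=-1:; next res becomes 400; next at i=0:; next res becomes 8000; next at i=1:; next res becomes 160000; next at i=2:; next res becomes 3200000; next final value 20; both end at 20.
Sweeping the whole domain (81 inputs) finds no disagreement.
verdict: equivalent


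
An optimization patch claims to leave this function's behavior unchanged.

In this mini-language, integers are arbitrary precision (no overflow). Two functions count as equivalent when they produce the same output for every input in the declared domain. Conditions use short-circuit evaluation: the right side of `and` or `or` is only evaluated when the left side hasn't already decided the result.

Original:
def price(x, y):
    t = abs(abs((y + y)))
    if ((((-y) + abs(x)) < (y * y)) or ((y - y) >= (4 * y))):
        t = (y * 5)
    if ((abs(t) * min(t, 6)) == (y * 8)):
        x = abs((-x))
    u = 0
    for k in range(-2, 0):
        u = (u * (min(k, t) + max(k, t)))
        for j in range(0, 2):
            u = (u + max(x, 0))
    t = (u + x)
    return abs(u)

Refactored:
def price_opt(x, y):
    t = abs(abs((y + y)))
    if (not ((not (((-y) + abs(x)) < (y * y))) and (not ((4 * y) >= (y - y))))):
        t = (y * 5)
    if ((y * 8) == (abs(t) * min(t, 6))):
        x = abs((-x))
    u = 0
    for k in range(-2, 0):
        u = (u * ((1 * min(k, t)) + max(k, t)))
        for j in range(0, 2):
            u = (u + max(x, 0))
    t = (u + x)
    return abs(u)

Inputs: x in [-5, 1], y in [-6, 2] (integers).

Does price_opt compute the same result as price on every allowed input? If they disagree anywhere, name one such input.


Try x=1, y=-1.
price: t becomes 2; next ((((-y) + abs(x)) < (y * y)) or ((y - y) >= (4 * y))) evaluates to true; next t becomes -5; next ((abs(t) * min(t, 6)) == (y * 8)) evaluates to false; next u becomes 0; next at k=-2:; next u becomes 0; next at j=0:; next u becomes 1; next at j=1:; next u becomes 2; next at k=-1:; next u becomes -12; next at j=0:; next u becomes -11; next at j=1:; next u becomes -10; next t becomes -9; next final value 10
price_opt: t becomes 2; next (not ((not (((-y) + abs(x)) < (y * y))) and (not ((4 * y) >= (y - y))))) evaluates to false; next ((y * 8) == (abs(t) * min(t, 6))) evaluates to false; next u becomes 0; next at k=-2:; next u becomes 0; next at j=0:; next u becomes 1; next at j=1:; next u becomes 2; next at k=-1:; next u becomes 2; next at j=0:; next u becomes 3; next at j=1:; next u becomes 4; next t becomes 5; next final value 4
10 != 4, so the rewrite changes behavior.
verdict: not equivalent; witness: x=1, y=-1


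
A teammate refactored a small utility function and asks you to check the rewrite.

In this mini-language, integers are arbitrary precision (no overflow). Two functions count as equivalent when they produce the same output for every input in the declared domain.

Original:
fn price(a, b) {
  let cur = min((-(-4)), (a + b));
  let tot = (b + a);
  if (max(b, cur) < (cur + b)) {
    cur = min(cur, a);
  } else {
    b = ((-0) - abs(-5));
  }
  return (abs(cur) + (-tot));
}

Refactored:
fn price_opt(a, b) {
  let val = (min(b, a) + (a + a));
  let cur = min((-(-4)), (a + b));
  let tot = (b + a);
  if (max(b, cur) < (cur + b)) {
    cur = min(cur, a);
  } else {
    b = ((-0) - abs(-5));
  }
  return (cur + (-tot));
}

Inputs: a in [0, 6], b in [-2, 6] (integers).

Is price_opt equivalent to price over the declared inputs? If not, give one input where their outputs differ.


These are not equivalent — on a=0, b=-2 the outputs split (4 vs 0).
price: cur := -2 | tot := -2 | (max(b, cur) < (cur + b)): false | b := -5 | result 4
price_opt: val := -2 | cur := -2 | tot := -2 | (max(b, cur) < (cur + b)): false | b := -5 | result 0
verdict: not equivalent; witness: a=0, b=-2


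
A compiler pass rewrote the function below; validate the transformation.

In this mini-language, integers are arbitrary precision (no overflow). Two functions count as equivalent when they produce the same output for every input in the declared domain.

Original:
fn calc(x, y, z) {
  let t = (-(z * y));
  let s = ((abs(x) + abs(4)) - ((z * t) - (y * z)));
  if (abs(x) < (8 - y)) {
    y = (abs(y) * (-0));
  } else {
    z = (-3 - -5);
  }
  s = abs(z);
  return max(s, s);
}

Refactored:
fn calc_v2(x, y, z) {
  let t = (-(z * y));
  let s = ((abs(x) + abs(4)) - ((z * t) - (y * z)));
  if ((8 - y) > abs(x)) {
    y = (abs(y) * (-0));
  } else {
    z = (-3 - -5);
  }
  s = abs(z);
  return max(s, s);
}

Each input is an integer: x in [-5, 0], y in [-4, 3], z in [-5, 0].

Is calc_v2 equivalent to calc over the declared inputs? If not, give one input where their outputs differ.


The two versions differ — the changes include comparison usage differs.
Tracing x=-4, y=0, z=-1: calc: t = 0; s = 8; (abs(x) < (8 - y)) -> true; y = 0; s = 1; return 1 | calc_v2: t = 0; s = 8; ((8 - y) > abs(x)) -> true; y = 0; s = 1; return 1 — matching result 1.
Checked all 288 inputs in the declared domain: the outputs agree on every one.
verdict: equivalent


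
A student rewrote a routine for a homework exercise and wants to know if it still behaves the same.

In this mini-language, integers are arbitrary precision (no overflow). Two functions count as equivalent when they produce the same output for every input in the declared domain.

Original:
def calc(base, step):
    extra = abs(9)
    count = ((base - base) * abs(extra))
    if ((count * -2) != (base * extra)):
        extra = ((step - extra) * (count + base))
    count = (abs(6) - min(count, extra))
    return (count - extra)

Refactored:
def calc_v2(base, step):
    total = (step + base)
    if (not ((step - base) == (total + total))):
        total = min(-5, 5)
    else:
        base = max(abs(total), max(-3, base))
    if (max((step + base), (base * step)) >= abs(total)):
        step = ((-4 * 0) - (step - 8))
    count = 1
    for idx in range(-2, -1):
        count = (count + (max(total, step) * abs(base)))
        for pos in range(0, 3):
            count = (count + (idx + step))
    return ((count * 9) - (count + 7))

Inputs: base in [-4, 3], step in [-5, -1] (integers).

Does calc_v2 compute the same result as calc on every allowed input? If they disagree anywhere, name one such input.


Consider the input base=-4, step=-5.
calc: extra := 9 | count := 0 | ((count * -2) != (base * extra)): true | extra := 56 | count := 6 | result -50
calc_v2: total := -9 | (not ((step - base) == (total + total))): true | total := -5 | (max((step + base), (base * step)) >= abs(total)): true | step := 13 | count := 1 | iter idx=-2: | count := 53 | iter pos=0: | count := 64 | iter pos=1: | count := 75 | iter pos=2: | count := 86 | result 681
-50 vs 681 — the two versions disagree here.
verdict: not equivalent; witness: base=-4, step=-5


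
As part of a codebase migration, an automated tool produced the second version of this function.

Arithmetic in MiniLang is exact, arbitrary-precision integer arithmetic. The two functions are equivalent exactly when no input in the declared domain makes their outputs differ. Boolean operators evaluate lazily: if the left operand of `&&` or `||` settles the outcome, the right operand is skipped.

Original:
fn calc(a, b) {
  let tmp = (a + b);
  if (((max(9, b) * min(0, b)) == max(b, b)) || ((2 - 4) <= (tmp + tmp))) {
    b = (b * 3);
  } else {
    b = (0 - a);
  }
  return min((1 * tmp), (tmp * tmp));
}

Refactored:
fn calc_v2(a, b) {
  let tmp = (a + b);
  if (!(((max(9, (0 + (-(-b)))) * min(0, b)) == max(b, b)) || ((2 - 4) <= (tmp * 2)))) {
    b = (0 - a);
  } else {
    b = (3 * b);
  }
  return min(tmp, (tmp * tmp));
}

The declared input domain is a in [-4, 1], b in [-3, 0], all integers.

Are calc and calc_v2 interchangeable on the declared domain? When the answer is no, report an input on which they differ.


Comparing the listings, the differences include: constant usage differs; boolean connective usage differs.
One worked example (a=-2, b=-2) — calc: tmp becomes -4; next (((max(9, b) * min(0, b)) == max(b, b)) || ((2 - 4) <= (tmp + tmp))) evaluates to false; next b becomes 2; next final value -4; calc_v2: tmp becomes -4; next (!(((max(9, (0 + (-(-b)))) * min(0, b)) == max(b, b)) || ((2 - 4) <= (tmp * 2)))) evaluates to true; next b becomes 2; next final value -4; agreement on -4.
Sweeping the whole domain (24 inputs) finds no disagreement.
verdict: equivalent


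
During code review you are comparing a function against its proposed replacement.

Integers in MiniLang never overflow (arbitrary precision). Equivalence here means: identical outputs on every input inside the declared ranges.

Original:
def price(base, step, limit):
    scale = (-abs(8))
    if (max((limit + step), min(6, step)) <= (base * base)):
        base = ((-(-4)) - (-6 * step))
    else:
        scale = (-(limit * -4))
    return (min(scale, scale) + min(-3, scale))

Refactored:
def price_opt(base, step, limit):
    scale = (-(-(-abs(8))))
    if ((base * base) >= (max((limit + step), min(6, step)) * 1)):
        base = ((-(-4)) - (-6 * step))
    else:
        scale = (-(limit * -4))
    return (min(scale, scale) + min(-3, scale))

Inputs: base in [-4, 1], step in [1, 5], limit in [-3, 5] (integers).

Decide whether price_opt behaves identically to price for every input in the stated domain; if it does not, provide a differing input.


Reading the diff, among the changes: arithmetic usage differs, constant usage differs, comparison usage differs.
As a probe, take base=-1, step=5, limit=2: price runs scale := -8 | (max((limit + step), min(6, step)) <= (base * base)): false | scale := 8 | result 5; price_opt runs scale := -8 | ((base * base) >= (max((limit + step), min(6, step)) * 1)): false | scale := 8 | result 5; both end at 5.
An exhaustive pass over the 270 declared inputs shows identical outputs.
verdict: equivalent


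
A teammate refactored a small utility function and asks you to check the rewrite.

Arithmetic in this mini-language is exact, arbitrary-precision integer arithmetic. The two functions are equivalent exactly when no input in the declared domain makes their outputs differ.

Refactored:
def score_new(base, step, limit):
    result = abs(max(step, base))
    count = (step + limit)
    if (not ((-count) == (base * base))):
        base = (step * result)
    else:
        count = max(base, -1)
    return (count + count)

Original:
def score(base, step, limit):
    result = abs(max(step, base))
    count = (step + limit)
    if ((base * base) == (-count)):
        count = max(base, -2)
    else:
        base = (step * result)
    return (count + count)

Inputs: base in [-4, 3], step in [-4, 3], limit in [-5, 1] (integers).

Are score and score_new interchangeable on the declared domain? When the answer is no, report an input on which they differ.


base=-3, step=-4, limit=-5 yields -4 from score but -2 from score_new.
verdict: not equivalent; witness: base=-3, step=-4, limit=-5


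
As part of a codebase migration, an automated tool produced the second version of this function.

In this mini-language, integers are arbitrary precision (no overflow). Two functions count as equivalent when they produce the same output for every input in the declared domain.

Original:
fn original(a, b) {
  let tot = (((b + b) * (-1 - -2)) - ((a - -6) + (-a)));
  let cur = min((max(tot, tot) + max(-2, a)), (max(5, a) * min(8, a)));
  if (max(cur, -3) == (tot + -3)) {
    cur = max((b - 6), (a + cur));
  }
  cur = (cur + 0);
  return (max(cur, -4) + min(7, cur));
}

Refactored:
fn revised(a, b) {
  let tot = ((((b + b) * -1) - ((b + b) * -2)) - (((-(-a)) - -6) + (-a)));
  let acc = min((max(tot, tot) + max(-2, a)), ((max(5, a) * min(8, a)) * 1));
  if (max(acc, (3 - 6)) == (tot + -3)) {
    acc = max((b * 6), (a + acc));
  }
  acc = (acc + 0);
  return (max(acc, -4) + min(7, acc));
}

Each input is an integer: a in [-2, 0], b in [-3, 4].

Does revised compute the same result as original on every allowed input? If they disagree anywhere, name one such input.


Evaluate both at a=-2, b=3.
original: tot = 0; cur = -10; (max(cur, -3) == (tot + -3)) -> true; cur = -3; cur = -3; return -6
revised: tot = 0; acc = -10; (max(acc, (3 - 6)) == (tot + -3)) -> true; acc = 18; acc = 18; return 25
-6 vs 25 — the two versions disagree here.
verdict: not equivalent; witness: a=-2, b=3


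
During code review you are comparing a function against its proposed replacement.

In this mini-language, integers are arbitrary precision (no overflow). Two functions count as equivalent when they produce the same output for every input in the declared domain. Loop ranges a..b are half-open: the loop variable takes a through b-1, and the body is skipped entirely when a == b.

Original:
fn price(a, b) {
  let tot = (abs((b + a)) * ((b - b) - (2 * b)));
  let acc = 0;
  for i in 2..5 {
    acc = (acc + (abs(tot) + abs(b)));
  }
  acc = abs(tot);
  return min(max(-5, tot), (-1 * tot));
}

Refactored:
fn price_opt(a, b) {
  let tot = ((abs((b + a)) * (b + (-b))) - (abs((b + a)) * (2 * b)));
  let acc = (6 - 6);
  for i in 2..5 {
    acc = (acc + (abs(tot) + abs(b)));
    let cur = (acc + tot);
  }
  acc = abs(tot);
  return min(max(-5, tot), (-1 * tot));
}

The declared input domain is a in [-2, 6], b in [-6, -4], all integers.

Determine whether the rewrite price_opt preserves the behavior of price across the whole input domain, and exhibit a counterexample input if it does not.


Comparing the listings, the differences include: min/max/abs usage differs, local variable names differ, statement counts differ, constant usage differs, arithmetic usage differs.
One worked example (a=5, b=-5) — price: tot := 0 | acc := 0 | iter i=2: | acc := 5 | iter i=3: | acc := 10 | iter i=4: | acc := 15 | acc := 0 | result 0; price_opt: tot := 0 | acc := 0 | iter i=2: | acc := 5 | cur := 5 | iter i=3: | acc := 10 | cur := 10 | iter i=4: | acc := 15 | cur := 15 | acc := 0 | result 0; agreement on 0.
An exhaustive pass over the 27 declared inputs shows identical outputs.
verdict: equivalent


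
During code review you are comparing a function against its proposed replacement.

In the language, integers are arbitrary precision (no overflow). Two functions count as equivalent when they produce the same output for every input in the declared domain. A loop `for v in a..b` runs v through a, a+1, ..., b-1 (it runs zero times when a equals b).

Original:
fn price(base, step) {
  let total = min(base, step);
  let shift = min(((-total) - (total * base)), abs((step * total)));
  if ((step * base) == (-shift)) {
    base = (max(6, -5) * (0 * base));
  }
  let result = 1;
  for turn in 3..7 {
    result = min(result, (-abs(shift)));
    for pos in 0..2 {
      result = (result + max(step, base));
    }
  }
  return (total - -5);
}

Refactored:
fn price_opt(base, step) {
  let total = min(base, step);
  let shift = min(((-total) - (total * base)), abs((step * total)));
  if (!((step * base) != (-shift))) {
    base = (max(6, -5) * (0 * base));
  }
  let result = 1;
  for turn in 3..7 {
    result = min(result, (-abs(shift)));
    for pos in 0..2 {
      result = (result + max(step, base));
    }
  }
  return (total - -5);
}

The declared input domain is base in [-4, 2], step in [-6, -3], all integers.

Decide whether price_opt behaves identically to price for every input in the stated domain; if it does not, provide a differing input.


Side by side, the visible changes include: boolean connective usage differs, plus comparison usage differs.
Tracing base=-4, step=-4: price: total=-4, then shift=-12, then ((step * base) == (-shift)) is false, then result=1, then (turn=3), then result=-12, then (pos=0), then result=-16, then (pos=1), then result=-20, then (turn=4), then result=-20, then (pos=0), then result=-24, then (pos=1), then result=-28, then (turn=5), then result=-28, then (pos=0), then result=-32, then (pos=1), then result=-36, then (turn=6), then result=-36, then (pos=0), then result=-40, then (pos=1), then result=-44, then returns 1 | price_opt: total=-4, then shift=-12, then (!((step * base) != (-shift))) is false, then result=1, then (turn=3), then result=-12, then (pos=0), then result=-16, then (pos=1), then result=-20, then (turn=4), then result=-20, then (pos=0), then result=-24, then (pos=1), then result=-28, then (turn=5), then result=-28, then (pos=0), then result=-32, then (pos=1), then result=-36, then (turn=6), then result=-36, then (pos=0), then result=-40, then (pos=1), then result=-44, then returns 1 — matching result 1.
Sweeping the whole domain (28 inputs) finds no disagreement.
verdict: equivalent


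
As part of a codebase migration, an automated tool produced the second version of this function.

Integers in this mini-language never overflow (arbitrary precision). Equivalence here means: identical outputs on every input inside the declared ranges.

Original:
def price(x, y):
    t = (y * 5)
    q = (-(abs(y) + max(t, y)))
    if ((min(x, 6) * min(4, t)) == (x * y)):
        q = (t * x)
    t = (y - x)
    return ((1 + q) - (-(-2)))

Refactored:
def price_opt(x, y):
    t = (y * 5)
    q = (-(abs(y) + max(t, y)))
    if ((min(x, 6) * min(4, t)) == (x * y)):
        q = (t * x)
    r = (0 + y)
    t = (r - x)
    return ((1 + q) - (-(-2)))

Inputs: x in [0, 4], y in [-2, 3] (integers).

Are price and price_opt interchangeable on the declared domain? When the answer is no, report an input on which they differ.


Changes here: statement counts differ; also constant usage differs; also arithmetic usage differs; also local variable names differ; the full 30-point sweep finds no disagreement.
verdict: equivalent


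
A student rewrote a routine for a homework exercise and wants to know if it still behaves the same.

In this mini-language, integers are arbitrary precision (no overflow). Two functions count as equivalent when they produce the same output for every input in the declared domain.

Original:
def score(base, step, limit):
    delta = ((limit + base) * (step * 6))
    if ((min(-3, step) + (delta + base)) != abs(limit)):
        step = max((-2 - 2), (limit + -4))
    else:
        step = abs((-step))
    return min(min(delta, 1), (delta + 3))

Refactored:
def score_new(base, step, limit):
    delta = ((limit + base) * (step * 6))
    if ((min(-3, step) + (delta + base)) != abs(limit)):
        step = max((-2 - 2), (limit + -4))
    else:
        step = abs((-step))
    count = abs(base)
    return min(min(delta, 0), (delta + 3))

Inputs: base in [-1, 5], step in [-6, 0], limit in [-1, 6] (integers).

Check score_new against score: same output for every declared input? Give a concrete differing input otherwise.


The rewrite breaks on base=-1, step=-6, limit=-1, where the results are 1 and 0.
score: delta=72, then ((min(-3, step) + (delta + base)) != abs(limit)) is true, then step=-4, then returns 1
score_new: delta=72, then ((min(-3, step) + (delta + base)) != abs(limit)) is true, then step=-4, then count=1, then returns 0
verdict: not equivalent; witness: base=-1, step=-6, limit=-1


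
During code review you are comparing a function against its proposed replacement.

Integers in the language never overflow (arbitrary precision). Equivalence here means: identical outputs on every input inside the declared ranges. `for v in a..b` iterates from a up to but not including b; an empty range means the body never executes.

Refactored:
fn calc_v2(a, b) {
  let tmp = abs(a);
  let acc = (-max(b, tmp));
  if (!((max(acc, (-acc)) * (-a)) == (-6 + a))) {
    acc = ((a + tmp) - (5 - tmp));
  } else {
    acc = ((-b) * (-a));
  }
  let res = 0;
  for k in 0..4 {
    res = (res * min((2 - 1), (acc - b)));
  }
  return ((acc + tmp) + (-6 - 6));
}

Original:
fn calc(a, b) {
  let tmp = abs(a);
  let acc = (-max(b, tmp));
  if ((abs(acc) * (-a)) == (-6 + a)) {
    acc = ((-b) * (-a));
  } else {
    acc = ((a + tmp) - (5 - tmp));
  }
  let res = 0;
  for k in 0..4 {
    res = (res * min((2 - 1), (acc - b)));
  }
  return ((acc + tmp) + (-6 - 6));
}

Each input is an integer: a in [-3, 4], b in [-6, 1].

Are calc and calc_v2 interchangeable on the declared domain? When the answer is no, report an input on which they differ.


Differences: boolean connective usage differs; also min/max/abs usage differs — yet all 64 inputs agree.
verdict: equivalent


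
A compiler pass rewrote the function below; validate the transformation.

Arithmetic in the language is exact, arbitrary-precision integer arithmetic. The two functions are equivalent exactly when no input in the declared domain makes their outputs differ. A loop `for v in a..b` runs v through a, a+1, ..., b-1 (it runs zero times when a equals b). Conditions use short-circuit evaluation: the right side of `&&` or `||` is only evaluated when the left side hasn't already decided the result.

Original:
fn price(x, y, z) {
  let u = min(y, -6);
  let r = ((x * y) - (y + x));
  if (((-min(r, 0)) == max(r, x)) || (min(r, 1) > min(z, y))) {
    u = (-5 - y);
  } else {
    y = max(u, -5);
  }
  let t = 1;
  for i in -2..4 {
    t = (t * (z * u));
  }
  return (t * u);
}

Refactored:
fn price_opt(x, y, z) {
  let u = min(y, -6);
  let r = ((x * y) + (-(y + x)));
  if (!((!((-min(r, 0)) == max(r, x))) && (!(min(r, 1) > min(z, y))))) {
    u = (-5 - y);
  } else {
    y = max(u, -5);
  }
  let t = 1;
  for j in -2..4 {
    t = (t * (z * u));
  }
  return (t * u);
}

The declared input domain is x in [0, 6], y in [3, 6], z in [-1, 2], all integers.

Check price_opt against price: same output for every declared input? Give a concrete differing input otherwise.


Side by side, the visible changes include: local variable names differ, and arithmetic usage differs, and boolean connective usage differs.
Spot check at x=1, y=5, z=2 — price: u becomes -6; next r becomes -1; next (((-min(r, 0)) == max(r, x)) || (min(r, 1) > min(z, y))) evaluates to true; next u becomes -10; next t becomes 1; next at i=-2:; next t becomes -20; next at i=-1:; next t becomes 400; next at i=0:; next t becomes -8000; next at i=1:; next t becomes 160000; next at i=2:; next t becomes -3200000; next at i=3:; next t becomes 64000000; next final value -640000000. price_opt: u becomes -6; next r becomes -1; next (!((!((-min(r, 0)) == max(r, x))) && (!(min(r, 1) > min(z, y))))) evaluates to true; next u becomes -10; next t becomes 1; next at j=-2:; next t becomes -20; next at j=-1:; next t becomes 400; next at j=0:; next t becomes -8000; next at j=1:; next t becomes 160000; next at j=2:; next t becomes -3200000; next at j=3:; next t becomes 64000000; next final value -640000000. Both give -640000000.
Across all 112 domain points the two functions coincide.
verdict: equivalent


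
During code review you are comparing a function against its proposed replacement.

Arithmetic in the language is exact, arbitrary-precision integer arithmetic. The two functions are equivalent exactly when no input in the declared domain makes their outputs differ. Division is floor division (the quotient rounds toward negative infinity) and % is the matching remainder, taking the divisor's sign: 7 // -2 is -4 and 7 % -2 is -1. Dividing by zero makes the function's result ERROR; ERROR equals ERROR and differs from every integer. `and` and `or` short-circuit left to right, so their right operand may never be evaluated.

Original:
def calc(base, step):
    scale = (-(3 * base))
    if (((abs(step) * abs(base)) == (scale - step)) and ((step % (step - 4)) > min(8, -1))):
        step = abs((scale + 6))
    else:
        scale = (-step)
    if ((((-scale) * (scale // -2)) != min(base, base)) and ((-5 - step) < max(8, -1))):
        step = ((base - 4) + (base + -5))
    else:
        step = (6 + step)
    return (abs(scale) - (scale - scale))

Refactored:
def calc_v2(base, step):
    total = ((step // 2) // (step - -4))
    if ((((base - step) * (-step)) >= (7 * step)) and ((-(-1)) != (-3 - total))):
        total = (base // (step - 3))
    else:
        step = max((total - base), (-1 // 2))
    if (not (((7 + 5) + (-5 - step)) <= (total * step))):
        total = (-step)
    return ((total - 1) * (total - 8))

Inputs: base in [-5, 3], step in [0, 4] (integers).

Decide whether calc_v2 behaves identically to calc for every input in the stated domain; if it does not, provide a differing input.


Not equivalent: base=-5, step=0 separates them (0 vs 8).
calc: scale=15, then (((abs(step) * abs(base)) == (scale - step)) and ((step % (step - 4)) > min(8, -1))) is false, then scale=0, then ((((-scale) * (scale // -2)) != min(base, base)) and ((-5 - step) < max(8, -1))) is true, then step=-19, then returns 0
calc_v2: total=0, then ((((base - step) * (-step)) >= (7 * step)) and ((-(-1)) != (-3 - total))) is true, then total=1, then (not (((7 + 5) + (-5 - step)) <= (total * step))) is true, then total=0, then returns 8
verdict: not equivalent; witness: base=-5, step=0


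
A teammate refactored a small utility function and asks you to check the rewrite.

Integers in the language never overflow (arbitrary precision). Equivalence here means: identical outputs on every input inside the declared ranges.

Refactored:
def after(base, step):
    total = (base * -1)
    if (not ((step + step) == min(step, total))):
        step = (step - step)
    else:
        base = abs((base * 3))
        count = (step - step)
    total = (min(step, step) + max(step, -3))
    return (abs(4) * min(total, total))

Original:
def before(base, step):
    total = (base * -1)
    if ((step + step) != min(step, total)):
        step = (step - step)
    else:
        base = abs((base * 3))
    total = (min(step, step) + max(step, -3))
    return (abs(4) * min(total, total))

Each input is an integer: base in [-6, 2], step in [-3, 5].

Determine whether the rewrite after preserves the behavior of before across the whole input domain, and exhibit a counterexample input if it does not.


Although arithmetic usage differs; and comparison usage differs; and boolean connective usage differs; and statement counts differ; and local variable names differ, 81/81 inputs agree.
verdict: equivalent


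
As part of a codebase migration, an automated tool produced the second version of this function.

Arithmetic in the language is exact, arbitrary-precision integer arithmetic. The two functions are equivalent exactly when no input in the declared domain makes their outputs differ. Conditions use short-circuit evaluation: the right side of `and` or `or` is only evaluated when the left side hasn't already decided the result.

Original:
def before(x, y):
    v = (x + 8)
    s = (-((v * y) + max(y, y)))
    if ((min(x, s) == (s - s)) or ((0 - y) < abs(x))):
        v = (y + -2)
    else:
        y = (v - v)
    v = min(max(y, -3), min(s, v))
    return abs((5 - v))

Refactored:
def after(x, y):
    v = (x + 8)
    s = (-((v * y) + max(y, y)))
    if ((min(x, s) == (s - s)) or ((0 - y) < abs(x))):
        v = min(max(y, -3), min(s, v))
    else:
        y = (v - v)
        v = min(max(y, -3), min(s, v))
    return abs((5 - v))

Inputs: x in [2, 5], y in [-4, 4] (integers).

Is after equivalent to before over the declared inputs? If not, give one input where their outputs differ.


There is a counterexample at x=2, y=-1: 8 on one side, 6 on the other.
before: v becomes 10; next s becomes 11; next ((min(x, s) == (s - s)) or ((0 - y) < abs(x))) evaluates to true; next v becomes -3; next v becomes -3; next final value 8
after: v becomes 10; next s becomes 11; next ((min(x, s) == (s - s)) or ((0 - y) < abs(x))) evaluates to true; next v becomes -1; next final value 6
verdict: not equivalent; witness: x=2, y=-1
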